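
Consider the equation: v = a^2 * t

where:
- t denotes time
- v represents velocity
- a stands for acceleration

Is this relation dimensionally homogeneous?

No

t (time) has dimensions [T].
v (velocity) has dimensions [L T^-1].
a (acceleration) has dimensions [L T^-2].

Left side: [L T^-1]
Right side: [L^2 T^-3]

The two sides have different dimensions, so the equation is NOT dimensionally consistent.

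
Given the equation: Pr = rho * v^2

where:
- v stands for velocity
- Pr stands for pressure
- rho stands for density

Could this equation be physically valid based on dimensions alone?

Yes

v (velocity) has dimensions [L T^-1].
Pr (pressure) has dimensions [L^-1 M T^-2].
rho (density) has dimensions [L^-3 M].

Left side: [L^-1 M T^-2]
Right side: [L^-1 M T^-2]

Both sides have the same dimensions, so the equation is dimensionally consistent.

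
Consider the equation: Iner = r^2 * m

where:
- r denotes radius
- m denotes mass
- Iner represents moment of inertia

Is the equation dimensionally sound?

Yes

r (radius) has dimensions [L].
m (mass) has dimensions [M].
Iner (moment of inertia) has dimensions [L^2 M].

Left side: [L^2 M]
Right side: [L^2 M]

Both sides have the same dimensions, so the equation is dimensionally consistent.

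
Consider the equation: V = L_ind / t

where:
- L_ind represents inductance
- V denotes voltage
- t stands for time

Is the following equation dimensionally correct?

No

L_ind (inductance) has dimensions [I^-2 L^2 M T^-2].
V (voltage) has dimensions [I^-1 L^2 M T^-3].
t (time) has dimensions [T].

Left side: [I^-1 L^2 M T^-3]
Right side: [I^-2 L^2 M T^-3]

The two sides have different dimensions, so the equation is NOT dimensionally consistent.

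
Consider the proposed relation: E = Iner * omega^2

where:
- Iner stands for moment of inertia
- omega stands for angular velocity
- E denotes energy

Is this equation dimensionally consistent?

Yes

Iner (moment of inertia) has dimensions [L^2 M].
omega (angular velocity) has dimensions [T^-1].
E (energy) has dimensions [L^2 M T^-2].

Left side: [L^2 M T^-2]
Right side: [L^2 M T^-2]

Both sides have the same dimensions, so the equation is dimensionally consistent.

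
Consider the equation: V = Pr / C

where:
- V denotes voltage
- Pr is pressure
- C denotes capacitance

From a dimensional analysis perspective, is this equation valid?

No

V (voltage) has dimensions [I^-1 L^2 M T^-3].
Pr (pressure) has dimensions [L^-1 M T^-2].
C (capacitance) has dimensions [I^2 L^-2 M^-1 T^4].

Left side: [I^-1 L^2 M T^-3]
Right side: [I^-2 L M^2 T^-6]

The two sides have different dimensions, so the equation is NOT dimensionally consistent.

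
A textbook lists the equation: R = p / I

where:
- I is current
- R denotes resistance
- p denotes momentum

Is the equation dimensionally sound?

No

I (current) has dimensions [I].
R (resistance) has dimensions [I^-2 L^2 M T^-3].
p (momentum) has dimensions [L M T^-1].

Left side: [I^-2 L^2 M T^-3]
Right side: [I^-1 L M T^-1]

The two sides have different dimensions, so the equation is NOT dimensionally consistent.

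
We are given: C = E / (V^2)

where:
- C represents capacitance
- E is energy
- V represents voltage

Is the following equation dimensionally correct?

Yes

C (capacitance) has dimensions [I^2 L^-2 M^-1 T^4].
E (energy) has dimensions [L^2 M T^-2].
V (voltage) has dimensions [I^-1 L^2 M T^-3].

Left side: [I^2 L^-2 M^-1 T^4]
Right side: [I^2 L^-2 M^-1 T^4]

Both sides have the same dimensions, so the equation is dimensionally consistent.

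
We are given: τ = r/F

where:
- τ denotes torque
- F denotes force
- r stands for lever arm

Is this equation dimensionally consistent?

No

τ (torque) has dimensions [L^2 M T^-2].
F (force) has dimensions [L M T^-2].
r (lever arm) has dimensions [L].

Left side: [L^2 M T^-2]
Right side: [M^-1 T^2]

The two sides have different dimensions, so the equation is NOT dimensionally consistent.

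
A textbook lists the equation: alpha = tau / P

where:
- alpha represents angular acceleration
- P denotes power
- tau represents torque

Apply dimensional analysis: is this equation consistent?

No

alpha (angular acceleration) has dimensions [T^-2].
P (power) has dimensions [L^2 M T^-3].
tau (torque) has dimensions [L^2 M T^-2].

Left side: [T^-2]
Right side: [T]

The two sides have different dimensions, so the equation is NOT dimensionally consistent.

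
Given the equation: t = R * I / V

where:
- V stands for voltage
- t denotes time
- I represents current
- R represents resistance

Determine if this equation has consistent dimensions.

No

V (voltage) has dimensions [I^-1 L^2 M T^-3].
t (time) has dimensions [T].
I (current) has dimensions [I].
R (resistance) has dimensions [I^-2 L^2 M T^-3].

Left side: [T]
Right side: [dimensionless]

The two sides have different dimensions, so the equation is NOT dimensionally consistent.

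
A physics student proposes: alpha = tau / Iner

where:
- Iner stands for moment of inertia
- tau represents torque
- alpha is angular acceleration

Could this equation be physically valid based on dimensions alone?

Yes

Iner (moment of inertia) has dimensions [L^2 M].
tau (torque) has dimensions [L^2 M T^-2].
alpha (angular acceleration) has dimensions [T^-2].

Left side: [T^-2]
Right side: [T^-2]

Both sides have the same dimensions, so the equation is dimensionally consistent.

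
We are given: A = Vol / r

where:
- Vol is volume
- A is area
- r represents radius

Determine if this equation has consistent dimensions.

Yes

Vol (volume) has dimensions [L^3].
A (area) has dimensions [L^2].
r (radius) has dimensions [L].

Left side: [L^2]
Right side: [L^2]

Both sides have the same dimensions, so the equation is dimensionally consistent.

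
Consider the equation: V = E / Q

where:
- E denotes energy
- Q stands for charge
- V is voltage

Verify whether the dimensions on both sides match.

Yes

E (energy) has dimensions [L^2 M T^-2].
Q (charge) has dimensions [I T].
V (voltage) has dimensions [I^-1 L^2 M T^-3].

Left side: [I^-1 L^2 M T^-3]
Right side: [I^-1 L^2 M T^-3]

Both sides have the same dimensions, so the equation is dimensionally consistent.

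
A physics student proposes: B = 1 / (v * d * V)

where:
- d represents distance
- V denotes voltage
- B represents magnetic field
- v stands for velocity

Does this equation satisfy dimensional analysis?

No

d (distance) has dimensions [L].
V (voltage) has dimensions [I^-1 L^2 M T^-3].
B (magnetic field) has dimensions [I^-1 M T^-2].
v (velocity) has dimensions [L T^-1].

Left side: [I^-1 M T^-2]
Right side: [I L^-4 M^-1 T^4]

The two sides have different dimensions, so the equation is NOT dimensionally consistent.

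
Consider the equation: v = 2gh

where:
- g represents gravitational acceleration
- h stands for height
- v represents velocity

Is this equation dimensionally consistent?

No

g (gravitational acceleration) has dimensions [L T^-2].
h (height) has dimensions [L].
v (velocity) has dimensions [L T^-1].

Left side: [L T^-1]
Right side: [L^2 T^-2]

The two sides have different dimensions, so the equation is NOT dimensionally consistent.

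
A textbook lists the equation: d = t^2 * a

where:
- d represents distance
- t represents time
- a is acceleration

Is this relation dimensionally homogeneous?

Yes

d (distance) has dimensions [L].
t (time) has dimensions [T].
a (acceleration) has dimensions [L T^-2].

Left side: [L]
Right side: [L]

Both sides have the same dimensions, so the equation is dimensionally consistent.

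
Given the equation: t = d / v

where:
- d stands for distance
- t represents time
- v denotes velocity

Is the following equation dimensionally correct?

Yes

d (distance) has dimensions [L].
t (time) has dimensions [T].
v (velocity) has dimensions [L T^-1].

Left side: [T]
Right side: [T]

Both sides have the same dimensions, so the equation is dimensionally consistent.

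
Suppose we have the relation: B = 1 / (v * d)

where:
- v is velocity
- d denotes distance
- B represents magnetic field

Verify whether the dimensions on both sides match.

No

v (velocity) has dimensions [L T^-1].
d (distance) has dimensions [L].
B (magnetic field) has dimensions [I^-1 M T^-2].

Left side: [I^-1 M T^-2]
Right side: [L^-2 T]

The two sides have different dimensions, so the equation is NOT dimensionally consistent.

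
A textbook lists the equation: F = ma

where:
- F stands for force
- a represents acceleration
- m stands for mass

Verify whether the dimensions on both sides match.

Yes

F (force) has dimensions [L M T^-2].
a (acceleration) has dimensions [L T^-2].
m (mass) has dimensions [M].

Left side: [L M T^-2]
Right side: [L M T^-2]

Both sides have the same dimensions, so the equation is dimensionally consistent.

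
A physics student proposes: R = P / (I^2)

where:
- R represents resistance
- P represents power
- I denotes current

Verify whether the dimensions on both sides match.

Yes

R (resistance) has dimensions [I^-2 L^2 M T^-3].
P (power) has dimensions [L^2 M T^-3].
I (current) has dimensions [I].

Left side: [I^-2 L^2 M T^-3]
Right side: [I^-2 L^2 M T^-3]

Both sides have the same dimensions, so the equation is dimensionally consistent.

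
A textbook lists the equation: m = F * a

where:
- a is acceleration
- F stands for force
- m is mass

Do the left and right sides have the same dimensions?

No

a (acceleration) has dimensions [L T^-2].
F (force) has dimensions [L M T^-2].
m (mass) has dimensions [M].

Left side: [M]
Right side: [L^2 M T^-4]

The two sides have different dimensions, so the equation is NOT dimensionally consistent.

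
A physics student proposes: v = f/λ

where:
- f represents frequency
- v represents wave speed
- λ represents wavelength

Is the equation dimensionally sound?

No

f (frequency) has dimensions [T^-1].
v (wave speed) has dimensions [L T^-1].
λ (wavelength) has dimensions [L].

Left side: [L T^-1]
Right side: [L^-1 T^-1]

The two sides have different dimensions, so the equation is NOT dimensionally consistent.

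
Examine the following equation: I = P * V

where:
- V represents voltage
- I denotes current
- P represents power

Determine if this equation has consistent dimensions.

No

V (voltage) has dimensions [I^-1 L^2 M T^-3].
I (current) has dimensions [I].
P (power) has dimensions [L^2 M T^-3].

Left side: [I]
Right side: [I^-1 L^4 M^2 T^-6]

The two sides have different dimensions, so the equation is NOT dimensionally consistent.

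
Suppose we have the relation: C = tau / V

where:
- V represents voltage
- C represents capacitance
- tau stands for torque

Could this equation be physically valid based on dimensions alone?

No

V (voltage) has dimensions [I^-1 L^2 M T^-3].
C (capacitance) has dimensions [I^2 L^-2 M^-1 T^4].
tau (torque) has dimensions [L^2 M T^-2].

Left side: [I^2 L^-2 M^-1 T^4]
Right side: [I T]

The two sides have different dimensions, so the equation is NOT dimensionally consistent.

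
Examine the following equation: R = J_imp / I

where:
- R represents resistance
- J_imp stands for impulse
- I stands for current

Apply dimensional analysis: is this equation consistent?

No

R (resistance) has dimensions [I^-2 L^2 M T^-3].
J_imp (impulse) has dimensions [L M T^-1].
I (current) has dimensions [I].

Left side: [I^-2 L^2 M T^-3]
Right side: [I^-1 L M T^-1]

The two sides have different dimensions, so the equation is NOT dimensionally consistent.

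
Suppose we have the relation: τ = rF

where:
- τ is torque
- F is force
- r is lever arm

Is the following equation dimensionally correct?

Yes

τ (torque) has dimensions [L^2 M T^-2].
F (force) has dimensions [L M T^-2].
r (lever arm) has dimensions [L].

Left side: [L^2 M T^-2]
Right side: [L^2 M T^-2]

Both sides have the same dimensions, so the equation is dimensionally consistent.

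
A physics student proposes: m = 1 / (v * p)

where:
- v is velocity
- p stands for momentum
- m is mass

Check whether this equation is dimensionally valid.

No

v (velocity) has dimensions [L T^-1].
p (momentum) has dimensions [L M T^-1].
m (mass) has dimensions [M].

Left side: [M]
Right side: [L^-2 M^-1 T^2]

The two sides have different dimensions, so the equation is NOT dimensionally consistent.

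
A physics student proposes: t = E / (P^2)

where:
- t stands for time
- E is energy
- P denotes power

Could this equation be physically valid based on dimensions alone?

No

t (time) has dimensions [T].
E (energy) has dimensions [L^2 M T^-2].
P (power) has dimensions [L^2 M T^-3].

Left side: [T]
Right side: [L^-2 M^-1 T^4]

The two sides have different dimensions, so the equation is NOT dimensionally consistent.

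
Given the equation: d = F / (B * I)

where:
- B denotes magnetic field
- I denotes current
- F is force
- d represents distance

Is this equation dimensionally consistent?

Yes

B (magnetic field) has dimensions [I^-1 M T^-2].
I (current) has dimensions [I].
F (force) has dimensions [L M T^-2].
d (distance) has dimensions [L].

Left side: [L]
Right side: [L]

Both sides have the same dimensions, so the equation is dimensionally consistent.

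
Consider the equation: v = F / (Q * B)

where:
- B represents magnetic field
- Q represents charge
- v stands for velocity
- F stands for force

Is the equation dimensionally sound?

Yes

B (magnetic field) has dimensions [I^-1 M T^-2].
Q (charge) has dimensions [I T].
v (velocity) has dimensions [L T^-1].
F (force) has dimensions [L M T^-2].

Left side: [L T^-1]
Right side: [L T^-1]

Both sides have the same dimensions, so the equation is dimensionally consistent.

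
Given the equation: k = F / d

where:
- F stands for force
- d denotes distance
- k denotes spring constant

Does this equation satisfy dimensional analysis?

Yes

F (force) has dimensions [L M T^-2].
d (distance) has dimensions [L].
k (spring constant) has dimensions [M T^-2].

Left side: [M T^-2]
Right side: [M T^-2]

Both sides have the same dimensions, so the equation is dimensionally consistent.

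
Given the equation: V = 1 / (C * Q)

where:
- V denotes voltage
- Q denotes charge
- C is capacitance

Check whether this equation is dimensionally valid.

No

V (voltage) has dimensions [I^-1 L^2 M T^-3].
Q (charge) has dimensions [I T].
C (capacitance) has dimensions [I^2 L^-2 M^-1 T^4].

Left side: [I^-1 L^2 M T^-3]
Right side: [I^-3 L^2 M T^-5]

The two sides have different dimensions, so the equation is NOT dimensionally consistent.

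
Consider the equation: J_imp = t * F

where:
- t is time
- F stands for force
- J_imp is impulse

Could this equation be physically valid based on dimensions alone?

Yes

t (time) has dimensions [T].
F (force) has dimensions [L M T^-2].
J_imp (impulse) has dimensions [L M T^-1].

Left side: [L M T^-1]
Right side: [L M T^-1]

Both sides have the same dimensions, so the equation is dimensionally consistent.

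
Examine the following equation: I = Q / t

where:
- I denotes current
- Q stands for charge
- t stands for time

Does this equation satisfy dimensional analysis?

Yes

I (current) has dimensions [I].
Q (charge) has dimensions [I T].
t (time) has dimensions [T].

Left side: [I]
Right side: [I]

Both sides have the same dimensions, so the equation is dimensionally consistent.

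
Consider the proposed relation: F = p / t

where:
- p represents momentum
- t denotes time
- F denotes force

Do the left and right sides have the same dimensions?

Yes

p (momentum) has dimensions [L M T^-1].
t (time) has dimensions [T].
F (force) has dimensions [L M T^-2].

Left side: [L M T^-2]
Right side: [L M T^-2]

Both sides have the same dimensions, so the equation is dimensionally consistent.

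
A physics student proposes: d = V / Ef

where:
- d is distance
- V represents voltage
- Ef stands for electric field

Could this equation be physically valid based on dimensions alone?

Yes

d (distance) has dimensions [L].
V (voltage) has dimensions [I^-1 L^2 M T^-3].
Ef (electric field) has dimensions [I^-1 L M T^-3].

Left side: [L]
Right side: [L]

Both sides have the same dimensions, so the equation is dimensionally consistent.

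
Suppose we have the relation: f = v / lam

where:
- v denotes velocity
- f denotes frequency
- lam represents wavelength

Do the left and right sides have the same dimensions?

Yes

v (velocity) has dimensions [L T^-1].
f (frequency) has dimensions [T^-1].
lam (wavelength) has dimensions [L].

Left side: [T^-1]
Right side: [T^-1]

Both sides have the same dimensions, so the equation is dimensionally consistent.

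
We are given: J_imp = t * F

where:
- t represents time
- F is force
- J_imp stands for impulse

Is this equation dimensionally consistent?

Yes

t (time) has dimensions [T].
F (force) has dimensions [L M T^-2].
J_imp (impulse) has dimensions [L M T^-1].

Left side: [L M T^-1]
Right side: [L M T^-1]

Both sides have the same dimensions, so the equation is dimensionally consistent.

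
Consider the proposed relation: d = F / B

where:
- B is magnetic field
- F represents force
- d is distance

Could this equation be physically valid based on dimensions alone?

No

B (magnetic field) has dimensions [I^-1 M T^-2].
F (force) has dimensions [L M T^-2].
d (distance) has dimensions [L].

Left side: [L]
Right side: [I L]

The two sides have different dimensions, so the equation is NOT dimensionally consistent.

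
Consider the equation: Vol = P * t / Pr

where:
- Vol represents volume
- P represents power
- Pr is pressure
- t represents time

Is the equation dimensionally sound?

Yes

Vol (volume) has dimensions [L^3].
P (power) has dimensions [L^2 M T^-3].
Pr (pressure) has dimensions [L^-1 M T^-2].
t (time) has dimensions [T].

Left side: [L^3]
Right side: [L^3]

Both sides have the same dimensions, so the equation is dimensionally consistent.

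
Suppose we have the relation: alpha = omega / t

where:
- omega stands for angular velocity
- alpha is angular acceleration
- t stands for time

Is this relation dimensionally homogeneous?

Yes

omega (angular velocity) has dimensions [T^-1].
alpha (angular acceleration) has dimensions [T^-2].
t (time) has dimensions [T].

Left side: [T^-2]
Right side: [T^-2]

Both sides have the same dimensions, so the equation is dimensionally consistent.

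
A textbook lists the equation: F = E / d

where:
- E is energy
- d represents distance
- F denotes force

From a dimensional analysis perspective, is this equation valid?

Yes

E (energy) has dimensions [L^2 M T^-2].
d (distance) has dimensions [L].
F (force) has dimensions [L M T^-2].

Left side: [L M T^-2]
Right side: [L M T^-2]

Both sides have the same dimensions, so the equation is dimensionally consistent.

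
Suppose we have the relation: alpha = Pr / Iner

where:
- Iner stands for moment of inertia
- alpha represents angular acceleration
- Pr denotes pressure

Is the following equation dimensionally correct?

No

Iner (moment of inertia) has dimensions [L^2 M].
alpha (angular acceleration) has dimensions [T^-2].
Pr (pressure) has dimensions [L^-1 M T^-2].

Left side: [T^-2]
Right side: [L^-3 T^-2]

The two sides have different dimensions, so the equation is NOT dimensionally consistent.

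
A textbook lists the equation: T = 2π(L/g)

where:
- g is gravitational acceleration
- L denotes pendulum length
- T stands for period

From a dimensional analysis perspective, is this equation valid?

No

g (gravitational acceleration) has dimensions [L T^-2].
L (pendulum length) has dimensions [L].
T (period) has dimensions [T].

Left side: [T]
Right side: [T^2]

The two sides have different dimensions, so the equation is NOT dimensionally consistent.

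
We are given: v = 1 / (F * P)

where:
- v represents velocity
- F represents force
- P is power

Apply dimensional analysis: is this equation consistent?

No

v (velocity) has dimensions [L T^-1].
F (force) has dimensions [L M T^-2].
P (power) has dimensions [L^2 M T^-3].

Left side: [L T^-1]
Right side: [L^-3 M^-2 T^5]

The two sides have different dimensions, so the equation is NOT dimensionally consistent.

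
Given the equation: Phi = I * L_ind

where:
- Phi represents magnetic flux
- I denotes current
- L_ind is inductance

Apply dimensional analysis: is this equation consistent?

Yes

Phi (magnetic flux) has dimensions [I^-1 L^2 M T^-2].
I (current) has dimensions [I].
L_ind (inductance) has dimensions [I^-2 L^2 M T^-2].

Left side: [I^-1 L^2 M T^-2]
Right side: [I^-1 L^2 M T^-2]

Both sides have the same dimensions, so the equation is dimensionally consistent.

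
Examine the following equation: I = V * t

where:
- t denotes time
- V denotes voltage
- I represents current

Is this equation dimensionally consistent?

No

t (time) has dimensions [T].
V (voltage) has dimensions [I^-1 L^2 M T^-3].
I (current) has dimensions [I].

Left side: [I]
Right side: [I^-1 L^2 M T^-2]

The two sides have different dimensions, so the equation is NOT dimensionally consistent.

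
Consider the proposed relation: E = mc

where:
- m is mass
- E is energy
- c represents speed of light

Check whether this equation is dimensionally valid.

No

m (mass) has dimensions [M].
E (energy) has dimensions [L^2 M T^-2].
c (speed of light) has dimensions [L T^-1].

Left side: [L^2 M T^-2]
Right side: [L M T^-1]

The two sides have different dimensions, so the equation is NOT dimensionally consistent.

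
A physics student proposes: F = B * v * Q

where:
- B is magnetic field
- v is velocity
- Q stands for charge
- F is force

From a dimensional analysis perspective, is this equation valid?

Yes

B (magnetic field) has dimensions [I^-1 M T^-2].
v (velocity) has dimensions [L T^-1].
Q (charge) has dimensions [I T].
F (force) has dimensions [L M T^-2].

Left side: [L M T^-2]
Right side: [L M T^-2]

Both sides have the same dimensions, so the equation is dimensionally consistent.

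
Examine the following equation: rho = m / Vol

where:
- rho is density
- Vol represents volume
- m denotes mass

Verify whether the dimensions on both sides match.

Yes

rho (density) has dimensions [L^-3 M].
Vol (volume) has dimensions [L^3].
m (mass) has dimensions [M].

Left side: [L^-3 M]
Right side: [L^-3 M]

Both sides have the same dimensions, so the equation is dimensionally consistent.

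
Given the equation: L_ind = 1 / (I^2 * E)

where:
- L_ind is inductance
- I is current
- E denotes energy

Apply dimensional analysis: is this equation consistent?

No

L_ind (inductance) has dimensions [I^-2 L^2 M T^-2].
I (current) has dimensions [I].
E (energy) has dimensions [L^2 M T^-2].

Left side: [I^-2 L^2 M T^-2]
Right side: [I^-2 L^-2 M^-1 T^2]

The two sides have different dimensions, so the equation is NOT dimensionally consistent.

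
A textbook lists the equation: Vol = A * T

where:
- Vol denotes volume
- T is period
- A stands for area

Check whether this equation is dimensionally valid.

No

Vol (volume) has dimensions [L^3].
T (period) has dimensions [T].
A (area) has dimensions [L^2].

Left side: [L^3]
Right side: [L^2 T]

The two sides have different dimensions, so the equation is NOT dimensionally consistent.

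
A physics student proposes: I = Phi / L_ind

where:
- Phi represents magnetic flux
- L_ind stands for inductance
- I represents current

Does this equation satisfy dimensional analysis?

Yes

Phi (magnetic flux) has dimensions [I^-1 L^2 M T^-2].
L_ind (inductance) has dimensions [I^-2 L^2 M T^-2].
I (current) has dimensions [I].

Left side: [I]
Right side: [I]

Both sides have the same dimensions, so the equation is dimensionally consistent.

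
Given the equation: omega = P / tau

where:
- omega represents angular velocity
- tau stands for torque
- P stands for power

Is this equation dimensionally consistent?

Yes

omega (angular velocity) has dimensions [T^-1].
tau (torque) has dimensions [L^2 M T^-2].
P (power) has dimensions [L^2 M T^-3].

Left side: [T^-1]
Right side: [T^-1]

Both sides have the same dimensions, so the equation is dimensionally consistent.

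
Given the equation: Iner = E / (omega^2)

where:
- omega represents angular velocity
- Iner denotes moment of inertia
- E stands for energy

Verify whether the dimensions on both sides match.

Yes

omega (angular velocity) has dimensions [T^-1].
Iner (moment of inertia) has dimensions [L^2 M].
E (energy) has dimensions [L^2 M T^-2].

Left side: [L^2 M]
Right side: [L^2 M]

Both sides have the same dimensions, so the equation is dimensionally consistent.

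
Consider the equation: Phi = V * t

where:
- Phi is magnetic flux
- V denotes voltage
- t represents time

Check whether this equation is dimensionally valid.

Yes

Phi (magnetic flux) has dimensions [I^-1 L^2 M T^-2].
V (voltage) has dimensions [I^-1 L^2 M T^-3].
t (time) has dimensions [T].

Left side: [I^-1 L^2 M T^-2]
Right side: [I^-1 L^2 M T^-2]

Both sides have the same dimensions, so the equation is dimensionally consistent.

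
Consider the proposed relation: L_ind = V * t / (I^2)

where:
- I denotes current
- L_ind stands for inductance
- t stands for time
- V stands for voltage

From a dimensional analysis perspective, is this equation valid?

No

I (current) has dimensions [I].
L_ind (inductance) has dimensions [I^-2 L^2 M T^-2].
t (time) has dimensions [T].
V (voltage) has dimensions [I^-1 L^2 M T^-3].

Left side: [I^-2 L^2 M T^-2]
Right side: [I^-3 L^2 M T^-2]

The two sides have different dimensions, so the equation is NOT dimensionally consistent.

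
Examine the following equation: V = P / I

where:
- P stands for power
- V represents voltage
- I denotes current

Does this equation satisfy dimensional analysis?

Yes

P (power) has dimensions [L^2 M T^-3].
V (voltage) has dimensions [I^-1 L^2 M T^-3].
I (current) has dimensions [I].

Left side: [I^-1 L^2 M T^-3]
Right side: [I^-1 L^2 M T^-3]

Both sides have the same dimensions, so the equation is dimensionally consistent.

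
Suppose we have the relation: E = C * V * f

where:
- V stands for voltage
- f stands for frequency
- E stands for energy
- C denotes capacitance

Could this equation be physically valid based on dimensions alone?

No

V (voltage) has dimensions [I^-1 L^2 M T^-3].
f (frequency) has dimensions [T^-1].
E (energy) has dimensions [L^2 M T^-2].
C (capacitance) has dimensions [I^2 L^-2 M^-1 T^4].

Left side: [L^2 M T^-2]
Right side: [I]

The two sides have different dimensions, so the equation is NOT dimensionally consistent.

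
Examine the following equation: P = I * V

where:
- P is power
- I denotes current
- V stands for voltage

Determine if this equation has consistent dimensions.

Yes

P (power) has dimensions [L^2 M T^-3].
I (current) has dimensions [I].
V (voltage) has dimensions [I^-1 L^2 M T^-3].

Left side: [L^2 M T^-3]
Right side: [L^2 M T^-3]

Both sides have the same dimensions, so the equation is dimensionally consistent.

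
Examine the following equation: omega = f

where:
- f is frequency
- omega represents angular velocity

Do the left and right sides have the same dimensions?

Yes

f (frequency) has dimensions [T^-1].
omega (angular velocity) has dimensions [T^-1].

Left side: [T^-1]
Right side: [T^-1]

Both sides have the same dimensions, so the equation is dimensionally consistent.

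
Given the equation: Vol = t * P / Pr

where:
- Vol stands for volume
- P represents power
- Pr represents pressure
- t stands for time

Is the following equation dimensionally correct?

Yes

Vol (volume) has dimensions [L^3].
P (power) has dimensions [L^2 M T^-3].
Pr (pressure) has dimensions [L^-1 M T^-2].
t (time) has dimensions [T].

Left side: [L^3]
Right side: [L^3]

Both sides have the same dimensions, so the equation is dimensionally consistent.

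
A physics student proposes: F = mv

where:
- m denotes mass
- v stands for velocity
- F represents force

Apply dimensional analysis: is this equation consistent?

No

m (mass) has dimensions [M].
v (velocity) has dimensions [L T^-1].
F (force) has dimensions [L M T^-2].

Left side: [L M T^-2]
Right side: [L M T^-1]

The two sides have different dimensions, so the equation is NOT dimensionally consistent.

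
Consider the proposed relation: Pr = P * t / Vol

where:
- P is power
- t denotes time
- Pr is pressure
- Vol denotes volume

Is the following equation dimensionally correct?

Yes

P (power) has dimensions [L^2 M T^-3].
t (time) has dimensions [T].
Pr (pressure) has dimensions [L^-1 M T^-2].
Vol (volume) has dimensions [L^3].

Left side: [L^-1 M T^-2]
Right side: [L^-1 M T^-2]

Both sides have the same dimensions, so the equation is dimensionally consistent.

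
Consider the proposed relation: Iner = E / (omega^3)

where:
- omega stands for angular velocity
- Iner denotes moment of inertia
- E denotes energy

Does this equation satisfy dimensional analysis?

No

omega (angular velocity) has dimensions [T^-1].
Iner (moment of inertia) has dimensions [L^2 M].
E (energy) has dimensions [L^2 M T^-2].

Left side: [L^2 M]
Right side: [L^2 M T]

The two sides have different dimensions, so the equation is NOT dimensionally consistent.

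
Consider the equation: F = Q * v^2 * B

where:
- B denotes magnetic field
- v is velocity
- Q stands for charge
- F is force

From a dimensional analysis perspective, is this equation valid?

No

B (magnetic field) has dimensions [I^-1 M T^-2].
v (velocity) has dimensions [L T^-1].
Q (charge) has dimensions [I T].
F (force) has dimensions [L M T^-2].

Left side: [L M T^-2]
Right side: [L^2 M T^-3]

The two sides have different dimensions, so the equation is NOT dimensionally consistent.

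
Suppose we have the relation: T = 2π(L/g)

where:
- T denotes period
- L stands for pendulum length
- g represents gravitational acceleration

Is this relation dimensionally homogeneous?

No

T (period) has dimensions [T].
L (pendulum length) has dimensions [L].
g (gravitational acceleration) has dimensions [L T^-2].

Left side: [T]
Right side: [T^2]

The two sides have different dimensions, so the equation is NOT dimensionally consistent.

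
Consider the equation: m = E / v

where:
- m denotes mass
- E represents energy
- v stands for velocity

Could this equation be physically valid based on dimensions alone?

No

m (mass) has dimensions [M].
E (energy) has dimensions [L^2 M T^-2].
v (velocity) has dimensions [L T^-1].

Left side: [M]
Right side: [L M T^-1]

The two sides have different dimensions, so the equation is NOT dimensionally consistent.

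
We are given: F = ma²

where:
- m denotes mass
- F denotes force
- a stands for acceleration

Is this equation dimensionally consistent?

No

m (mass) has dimensions [M].
F (force) has dimensions [L M T^-2].
a (acceleration) has dimensions [L T^-2].

Left side: [L M T^-2]
Right side: [L^2 M T^-4]

The two sides have different dimensions, so the equation is NOT dimensionally consistent.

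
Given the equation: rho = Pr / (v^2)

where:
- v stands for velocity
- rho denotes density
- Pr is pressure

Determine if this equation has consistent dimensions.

Yes

v (velocity) has dimensions [L T^-1].
rho (density) has dimensions [L^-3 M].
Pr (pressure) has dimensions [L^-1 M T^-2].

Left side: [L^-3 M]
Right side: [L^-3 M]

Both sides have the same dimensions, so the equation is dimensionally consistent.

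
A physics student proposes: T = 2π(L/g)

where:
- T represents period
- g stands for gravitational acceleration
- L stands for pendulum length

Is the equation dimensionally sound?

No

T (period) has dimensions [T].
g (gravitational acceleration) has dimensions [L T^-2].
L (pendulum length) has dimensions [L].

Left side: [T]
Right side: [T^2]

The two sides have different dimensions, so the equation is NOT dimensionally consistent.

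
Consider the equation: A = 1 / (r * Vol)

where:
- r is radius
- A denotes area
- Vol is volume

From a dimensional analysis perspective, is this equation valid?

No

r (radius) has dimensions [L].
A (area) has dimensions [L^2].
Vol (volume) has dimensions [L^3].

Left side: [L^2]
Right side: [L^-4]

The two sides have different dimensions, so the equation is NOT dimensionally consistent.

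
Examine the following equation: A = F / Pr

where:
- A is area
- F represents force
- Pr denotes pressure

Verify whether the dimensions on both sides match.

Yes

A (area) has dimensions [L^2].
F (force) has dimensions [L M T^-2].
Pr (pressure) has dimensions [L^-1 M T^-2].

Left side: [L^2]
Right side: [L^2]

Both sides have the same dimensions, so the equation is dimensionally consistent.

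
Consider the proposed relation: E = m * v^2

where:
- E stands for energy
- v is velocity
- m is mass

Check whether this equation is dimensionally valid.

Yes

E (energy) has dimensions [L^2 M T^-2].
v (velocity) has dimensions [L T^-1].
m (mass) has dimensions [M].

Left side: [L^2 M T^-2]
Right side: [L^2 M T^-2]

Both sides have the same dimensions, so the equation is dimensionally consistent.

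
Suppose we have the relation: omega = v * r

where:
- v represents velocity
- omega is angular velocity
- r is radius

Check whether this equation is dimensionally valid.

No

v (velocity) has dimensions [L T^-1].
omega (angular velocity) has dimensions [T^-1].
r (radius) has dimensions [L].

Left side: [T^-1]
Right side: [L^2 T^-1]

The two sides have different dimensions, so the equation is NOT dimensionally consistent.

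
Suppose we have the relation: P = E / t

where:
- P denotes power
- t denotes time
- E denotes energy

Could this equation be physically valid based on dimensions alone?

Yes

P (power) has dimensions [L^2 M T^-3].
t (time) has dimensions [T].
E (energy) has dimensions [L^2 M T^-2].

Left side: [L^2 M T^-3]
Right side: [L^2 M T^-3]

Both sides have the same dimensions, so the equation is dimensionally consistent.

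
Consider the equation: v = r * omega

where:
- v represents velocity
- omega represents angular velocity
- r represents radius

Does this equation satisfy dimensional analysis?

Yes

v (velocity) has dimensions [L T^-1].
omega (angular velocity) has dimensions [T^-1].
r (radius) has dimensions [L].

Left side: [L T^-1]
Right side: [L T^-1]

Both sides have the same dimensions, so the equation is dimensionally consistent.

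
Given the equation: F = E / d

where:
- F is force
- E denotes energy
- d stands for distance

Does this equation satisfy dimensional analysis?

Yes

F (force) has dimensions [L M T^-2].
E (energy) has dimensions [L^2 M T^-2].
d (distance) has dimensions [L].

Left side: [L M T^-2]
Right side: [L M T^-2]

Both sides have the same dimensions, so the equation is dimensionally consistent.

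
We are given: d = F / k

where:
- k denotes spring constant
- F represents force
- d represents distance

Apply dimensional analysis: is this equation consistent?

Yes

k (spring constant) has dimensions [M T^-2].
F (force) has dimensions [L M T^-2].
d (distance) has dimensions [L].

Left side: [L]
Right side: [L]

Both sides have the same dimensions, so the equation is dimensionally consistent.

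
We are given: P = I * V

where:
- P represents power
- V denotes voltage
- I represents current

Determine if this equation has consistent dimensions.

Yes

P (power) has dimensions [L^2 M T^-3].
V (voltage) has dimensions [I^-1 L^2 M T^-3].
I (current) has dimensions [I].

Left side: [L^2 M T^-3]
Right side: [L^2 M T^-3]

Both sides have the same dimensions, so the equation is dimensionally consistent.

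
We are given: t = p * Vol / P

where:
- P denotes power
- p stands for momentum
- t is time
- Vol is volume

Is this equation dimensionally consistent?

No

P (power) has dimensions [L^2 M T^-3].
p (momentum) has dimensions [L M T^-1].
t (time) has dimensions [T].
Vol (volume) has dimensions [L^3].

Left side: [T]
Right side: [L^2 T^2]

The two sides have different dimensions, so the equation is NOT dimensionally consistent.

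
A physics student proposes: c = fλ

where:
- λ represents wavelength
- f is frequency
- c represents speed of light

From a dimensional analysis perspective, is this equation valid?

Yes

λ (wavelength) has dimensions [L].
f (frequency) has dimensions [T^-1].
c (speed of light) has dimensions [L T^-1].

Left side: [L T^-1]
Right side: [L T^-1]

Both sides have the same dimensions, so the equation is dimensionally consistent.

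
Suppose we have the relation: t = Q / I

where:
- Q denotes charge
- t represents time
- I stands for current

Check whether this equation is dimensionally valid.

Yes

Q (charge) has dimensions [I T].
t (time) has dimensions [T].
I (current) has dimensions [I].

Left side: [T]
Right side: [T]

Both sides have the same dimensions, so the equation is dimensionally consistent.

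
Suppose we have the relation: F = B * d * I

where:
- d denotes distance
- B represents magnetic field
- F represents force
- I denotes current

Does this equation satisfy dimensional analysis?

Yes

d (distance) has dimensions [L].
B (magnetic field) has dimensions [I^-1 M T^-2].
F (force) has dimensions [L M T^-2].
I (current) has dimensions [I].

Left side: [L M T^-2]
Right side: [L M T^-2]

Both sides have the same dimensions, so the equation is dimensionally consistent.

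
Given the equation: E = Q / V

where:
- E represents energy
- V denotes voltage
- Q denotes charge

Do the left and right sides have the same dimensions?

No

E (energy) has dimensions [L^2 M T^-2].
V (voltage) has dimensions [I^-1 L^2 M T^-3].
Q (charge) has dimensions [I T].

Left side: [L^2 M T^-2]
Right side: [I^2 L^-2 M^-1 T^4]

The two sides have different dimensions, so the equation is NOT dimensionally consistent.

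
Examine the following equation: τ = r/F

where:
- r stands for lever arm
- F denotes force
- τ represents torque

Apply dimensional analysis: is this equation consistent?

No

r (lever arm) has dimensions [L].
F (force) has dimensions [L M T^-2].
τ (torque) has dimensions [L^2 M T^-2].

Left side: [L^2 M T^-2]
Right side: [M^-1 T^2]

The two sides have different dimensions, so the equation is NOT dimensionally consistent.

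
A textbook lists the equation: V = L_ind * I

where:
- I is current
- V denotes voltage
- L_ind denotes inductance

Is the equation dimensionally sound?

No

I (current) has dimensions [I].
V (voltage) has dimensions [I^-1 L^2 M T^-3].
L_ind (inductance) has dimensions [I^-2 L^2 M T^-2].

Left side: [I^-1 L^2 M T^-3]
Right side: [I^-1 L^2 M T^-2]

The two sides have different dimensions, so the equation is NOT dimensionally consistent.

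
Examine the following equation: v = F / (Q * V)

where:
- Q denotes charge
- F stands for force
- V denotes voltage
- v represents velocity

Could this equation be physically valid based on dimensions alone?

No

Q (charge) has dimensions [I T].
F (force) has dimensions [L M T^-2].
V (voltage) has dimensions [I^-1 L^2 M T^-3].
v (velocity) has dimensions [L T^-1].

Left side: [L T^-1]
Right side: [L^-1]

The two sides have different dimensions, so the equation is NOT dimensionally consistent.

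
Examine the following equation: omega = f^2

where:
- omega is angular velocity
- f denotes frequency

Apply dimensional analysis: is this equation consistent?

No

omega (angular velocity) has dimensions [T^-1].
f (frequency) has dimensions [T^-1].

Left side: [T^-1]
Right side: [T^-2]

The two sides have different dimensions, so the equation is NOT dimensionally consistent.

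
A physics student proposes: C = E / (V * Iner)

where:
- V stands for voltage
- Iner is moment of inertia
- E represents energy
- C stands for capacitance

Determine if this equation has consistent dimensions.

No

V (voltage) has dimensions [I^-1 L^2 M T^-3].
Iner (moment of inertia) has dimensions [L^2 M].
E (energy) has dimensions [L^2 M T^-2].
C (capacitance) has dimensions [I^2 L^-2 M^-1 T^4].

Left side: [I^2 L^-2 M^-1 T^4]
Right side: [I L^-2 M^-1 T]

The two sides have different dimensions, so the equation is NOT dimensionally consistent.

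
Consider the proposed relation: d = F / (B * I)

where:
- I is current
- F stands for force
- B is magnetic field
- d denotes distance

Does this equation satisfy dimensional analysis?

Yes

I (current) has dimensions [I].
F (force) has dimensions [L M T^-2].
B (magnetic field) has dimensions [I^-1 M T^-2].
d (distance) has dimensions [L].

Left side: [L]
Right side: [L]

Both sides have the same dimensions, so the equation is dimensionally consistent.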